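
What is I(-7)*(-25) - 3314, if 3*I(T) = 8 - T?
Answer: -3439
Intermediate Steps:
I(T) = 8/3 - T/3 (I(T) = (8 - T)/3 = 8/3 - T/3)
I(-7)*(-25) - 3314 = (8/3 - ⅓*(-7))*(-25) - 3314 = (8/3 + 7/3)*(-25) - 3314 = 5*(-25) - 3314 = -125 - 3314 = -3439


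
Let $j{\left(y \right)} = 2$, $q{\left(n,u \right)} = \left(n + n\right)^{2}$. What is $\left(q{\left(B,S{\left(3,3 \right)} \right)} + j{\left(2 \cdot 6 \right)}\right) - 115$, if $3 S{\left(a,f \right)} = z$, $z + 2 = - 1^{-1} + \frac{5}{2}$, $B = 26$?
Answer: $2591$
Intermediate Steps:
$z = - \frac{1}{2}$ ($z = -2 + \left(- 1^{-1} + \frac{5}{2}\right) = -2 + \left(\left(-1\right) 1 + 5 \cdot \frac{1}{2}\right) = -2 + \left(-1 + \frac{5}{2}\right) = -2 + \frac{3}{2} = - \frac{1}{2} \approx -0.5$)
$S{\left(a,f \right)} = - \frac{1}{6}$ ($S{\left(a,f \right)} = \frac{1}{3} \left(- \frac{1}{2}\right) = - \frac{1}{6}$)
$q{\left(n,u \right)} = 4 n^{2}$ ($q{\left(n,u \right)} = \left(2 n\right)^{2} = 4 n^{2}$)
$\left(q{\left(B,S{\left(3,3 \right)} \right)} + j{\left(2 \cdot 6 \right)}\right) - 115 = \left(4 \cdot 26^{2} + 2\right) - 115 = \left(4 \cdot 676 + 2\right) - 115 = \left(2704 + 2\right) - 115 = 2706 - 115 = 2591$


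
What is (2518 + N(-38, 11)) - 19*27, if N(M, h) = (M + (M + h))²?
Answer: 6230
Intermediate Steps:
N(M, h) = (h + 2*M)²
(2518 + N(-38, 11)) - 19*27 = (2518 + (11 + 2*(-38))²) - 19*27 = (2518 + (11 - 76)²) - 513 = (2518 + (-65)²) - 513 = (2518 + 4225) - 513 = 6743 - 513 = 6230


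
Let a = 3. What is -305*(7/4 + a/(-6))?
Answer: -1525/4 ≈ -381.25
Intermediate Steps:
-305*(7/4 + a/(-6)) = -305*(7/4 + 3/(-6)) = -305*(7*(¼) + 3*(-⅙)) = -305*(7/4 - ½) = -305*5/4 = -1525/4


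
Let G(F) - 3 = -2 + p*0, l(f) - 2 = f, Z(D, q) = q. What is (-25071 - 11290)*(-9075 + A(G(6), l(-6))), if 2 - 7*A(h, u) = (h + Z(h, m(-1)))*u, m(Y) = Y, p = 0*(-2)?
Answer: 2309759803/7 ≈ 3.2997e+8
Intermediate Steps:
p = 0
l(f) = 2 + f
G(F) = 1 (G(F) = 3 + (-2 + 0*0) = 3 + (-2 + 0) = 3 - 2 = 1)
A(h, u) = 2/7 - u*(-1 + h)/7 (A(h, u) = 2/7 - (h - 1)*u/7 = 2/7 - (-1 + h)*u/7 = 2/7 - u*(-1 + h)/7)
(-25071 - 11290)*(-9075 + A(G(6), l(-6))) = (-25071 - 11290)*(-9075 + (2/7 + (2 - 6)/7 - 1/7*1*(2 - 6))) = -36361*(-9075 + (2/7 + (1/7)*(-4) - 1/7*1*(-4))) = -36361*(-9075 + (2/7 - 4/7 + 4/7)) = -36361*(-9075 + 2/7) = -36361*(-63523/7) = 2309759803/7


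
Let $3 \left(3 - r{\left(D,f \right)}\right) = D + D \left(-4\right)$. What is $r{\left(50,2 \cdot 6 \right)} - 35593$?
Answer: $-35540$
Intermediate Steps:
$r{\left(D,f \right)} = 3 + D$ ($r{\left(D,f \right)} = 3 - \frac{D + D \left(-4\right)}{3} = 3 - \frac{D - 4 D}{3} = 3 - \frac{\left(-3\right) D}{3} = 3 + D$)
$r{\left(50,2 \cdot 6 \right)} - 35593 = \left(3 + 50\right) - 35593 = 53 - 35593 = -35540$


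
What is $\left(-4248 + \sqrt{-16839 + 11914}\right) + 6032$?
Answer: $1784 + 5 i \sqrt{197} \approx 1784.0 + 70.178 i$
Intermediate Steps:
$\left(-4248 + \sqrt{-16839 + 11914}\right) + 6032 = \left(-4248 + \sqrt{-4925}\right) + 6032 = \left(-4248 + 5 i \sqrt{197}\right) + 6032 = 1784 + 5 i \sqrt{197}$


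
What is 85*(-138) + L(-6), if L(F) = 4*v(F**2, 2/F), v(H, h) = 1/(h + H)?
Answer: -1255098/107 ≈ -11730.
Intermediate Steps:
v(H, h) = 1/(H + h)
L(F) = 4/(F**2 + 2/F)
85*(-138) + L(-6) = 85*(-138) + 4*(-6)/(2 + (-6)**3) = -11730 + 4*(-6)/(2 - 216) = -11730 + 4*(-6)/(-214) = -11730 + 4*(-6)*(-1/214) = -11730 + 12/107 = -1255098/107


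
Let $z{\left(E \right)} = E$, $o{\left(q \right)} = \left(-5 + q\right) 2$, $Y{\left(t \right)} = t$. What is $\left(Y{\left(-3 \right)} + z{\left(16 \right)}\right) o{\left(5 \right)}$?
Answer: $0$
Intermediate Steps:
$o{\left(q \right)} = -10 + 2 q$
$\left(Y{\left(-3 \right)} + z{\left(16 \right)}\right) o{\left(5 \right)} = \left(-3 + 16\right) \left(-10 + 2 \cdot 5\right) = 13 \left(-10 + 10\right) = 13 \cdot 0 = 0$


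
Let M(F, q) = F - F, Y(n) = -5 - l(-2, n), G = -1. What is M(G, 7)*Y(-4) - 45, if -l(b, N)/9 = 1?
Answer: -45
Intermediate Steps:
l(b, N) = -9 (l(b, N) = -9*1 = -9)
Y(n) = 4 (Y(n) = -5 - 1*(-9) = -5 + 9 = 4)
M(F, q) = 0
M(G, 7)*Y(-4) - 45 = 0*4 - 45 = 0 - 45 = -45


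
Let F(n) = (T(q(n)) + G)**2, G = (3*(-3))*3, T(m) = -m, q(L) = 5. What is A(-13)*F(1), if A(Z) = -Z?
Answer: 13312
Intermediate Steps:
G = -27 (G = -9*3 = -27)
F(n) = 1024 (F(n) = (-1*5 - 27)**2 = (-5 - 27)**2 = (-32)**2 = 1024)
A(-13)*F(1) = -1*(-13)*1024 = 13*1024 = 13312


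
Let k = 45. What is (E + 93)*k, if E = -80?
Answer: 585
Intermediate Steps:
(E + 93)*k = (-80 + 93)*45 = 13*45 = 585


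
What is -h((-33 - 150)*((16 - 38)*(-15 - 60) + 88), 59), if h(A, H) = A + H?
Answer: 317995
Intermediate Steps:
-h((-33 - 150)*((16 - 38)*(-15 - 60) + 88), 59) = -((-33 - 150)*((16 - 38)*(-15 - 60) + 88) + 59) = -(-183*(-22*(-75) + 88) + 59) = -(-183*(1650 + 88) + 59) = -(-183*1738 + 59) = -(-318054 + 59) = -1*(-317995) = 317995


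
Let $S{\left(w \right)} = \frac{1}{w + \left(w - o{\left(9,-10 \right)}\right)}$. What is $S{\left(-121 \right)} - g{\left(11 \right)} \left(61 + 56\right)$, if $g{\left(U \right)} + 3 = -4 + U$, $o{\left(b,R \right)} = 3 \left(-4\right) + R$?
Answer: $- \frac{102961}{220} \approx -468.0$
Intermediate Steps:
$o{\left(b,R \right)} = -12 + R$
$g{\left(U \right)} = -7 + U$ ($g{\left(U \right)} = -3 + \left(-4 + U\right) = -7 + U$)
$S{\left(w \right)} = \frac{1}{22 + 2 w}$ ($S{\left(w \right)} = \frac{1}{w + \left(w - \left(-12 - 10\right)\right)} = \frac{1}{w + \left(w - -22\right)} = \frac{1}{w + \left(w + 22\right)} = \frac{1}{w + \left(22 + w\right)} = \frac{1}{22 + 2 w}$)
$S{\left(-121 \right)} - g{\left(11 \right)} \left(61 + 56\right) = \frac{1}{2 \left(11 - 121\right)} - \left(-7 + 11\right) \left(61 + 56\right) = \frac{1}{2 \left(-110\right)} - 4 \cdot 117 = \frac{1}{2} \left(- \frac{1}{110}\right) - 468 = - \frac{1}{220} - 468 = - \frac{102961}{220}$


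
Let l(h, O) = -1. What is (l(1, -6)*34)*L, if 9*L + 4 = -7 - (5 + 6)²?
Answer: 1496/3 ≈ 498.67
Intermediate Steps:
L = -44/3 (L = -4/9 + (-7 - (5 + 6)²)/9 = -4/9 + (-7 - 1*11²)/9 = -4/9 + (-7 - 1*121)/9 = -4/9 + (-7 - 121)/9 = -4/9 + (⅑)*(-128) = -4/9 - 128/9 = -44/3 ≈ -14.667)
(l(1, -6)*34)*L = -1*34*(-44/3) = -34*(-44/3) = 1496/3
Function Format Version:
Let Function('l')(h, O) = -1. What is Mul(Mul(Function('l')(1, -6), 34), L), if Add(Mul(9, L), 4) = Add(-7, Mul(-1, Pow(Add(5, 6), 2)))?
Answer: Rational(1496, 3) ≈ 498.67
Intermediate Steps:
L = Rational(-44, 3) (L = Add(Rational(-4, 9), Mul(Rational(1, 9), Add(-7, Mul(-1, Pow(Add(5, 6), 2))))) = Add(Rational(-4, 9), Mul(Rational(1, 9), Add(-7, Mul(-1, Pow(11, 2))))) = Add(Rational(-4, 9), Mul(Rational(1, 9), Add(-7, Mul(-1, 121)))) = Add(Rational(-4, 9), Mul(Rational(1, 9), Add(-7, -121))) = Add(Rational(-4, 9), Mul(Rational(1, 9), -128)) = Add(Rational(-4, 9), Rational(-128, 9)) = Rational(-44, 3) ≈ -14.667)
Mul(Mul(Function('l')(1, -6), 34), L) = Mul(Mul(-1, 34), Rational(-44, 3)) = Mul(-34, Rational(-44, 3)) = Rational(1496, 3)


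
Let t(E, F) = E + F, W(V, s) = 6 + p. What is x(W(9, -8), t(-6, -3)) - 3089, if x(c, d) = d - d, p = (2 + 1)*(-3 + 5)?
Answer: -3089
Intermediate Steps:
p = 6 (p = 3*2 = 6)
W(V, s) = 12 (W(V, s) = 6 + 6 = 12)
x(c, d) = 0
x(W(9, -8), t(-6, -3)) - 3089 = 0 - 3089 = -3089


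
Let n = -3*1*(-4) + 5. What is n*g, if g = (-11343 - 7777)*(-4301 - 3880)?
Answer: 2659152240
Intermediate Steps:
g = 156420720 (g = -19120*(-8181) = 156420720)
n = 17 (n = -3*(-4) + 5 = 12 + 5 = 17)
n*g = 17*156420720 = 2659152240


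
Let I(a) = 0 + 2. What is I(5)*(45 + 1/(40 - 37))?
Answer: 272/3 ≈ 90.667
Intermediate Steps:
I(a) = 2
I(5)*(45 + 1/(40 - 37)) = 2*(45 + 1/(40 - 37)) = 2*(45 + 1/3) = 2*(45 + ⅓) = 2*(136/3) = 272/3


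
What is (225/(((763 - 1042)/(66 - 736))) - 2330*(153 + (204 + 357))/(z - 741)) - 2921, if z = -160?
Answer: -877793/1643 ≈ -534.26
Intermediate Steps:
(225/(((763 - 1042)/(66 - 736))) - 2330*(153 + (204 + 357))/(z - 741)) - 2921 = (225/(((763 - 1042)/(66 - 736))) - 2330*(153 + (204 + 357))/(-160 - 741)) - 2921 = (225/((-279/(-670))) - 2330/((-901/(153 + 561)))) - 2921 = (225/((-279*(-1/670))) - 2330/((-901/714))) - 2921 = (225/(279/670) - 2330/((-901*1/714))) - 2921 = (225*(670/279) - 2330/(-53/42)) - 2921 = (16750/31 - 2330*(-42/53)) - 2921 = (16750/31 + 97860/53) - 2921 = 3921410/1643 - 2921 = -877793/1643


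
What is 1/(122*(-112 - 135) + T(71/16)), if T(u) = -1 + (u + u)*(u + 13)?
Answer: -128/3837471 ≈ -3.3355e-5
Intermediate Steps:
T(u) = -1 + 2*u*(13 + u) (T(u) = -1 + (2*u)*(13 + u) = -1 + 2*u*(13 + u))
1/(122*(-112 - 135) + T(71/16)) = 1/(122*(-112 - 135) + (-1 + 2*(71/16)**2 + 26*(71/16))) = 1/(122*(-247) + (-1 + 2*(71*(1/16))**2 + 26*(71*(1/16)))) = 1/(-30134 + (-1 + 2*(71/16)**2 + 26*(71/16))) = 1/(-30134 + (-1 + 2*(5041/256) + 923/8)) = 1/(-30134 + (-1 + 5041/128 + 923/8)) = 1/(-30134 + 19681/128) = 1/(-3837471/128) = -128/3837471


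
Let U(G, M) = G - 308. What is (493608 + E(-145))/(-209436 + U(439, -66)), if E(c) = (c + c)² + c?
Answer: -577563/209305 ≈ -2.7594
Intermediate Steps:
U(G, M) = -308 + G
E(c) = c + 4*c² (E(c) = (2*c)² + c = 4*c² + c = c + 4*c²)
(493608 + E(-145))/(-209436 + U(439, -66)) = (493608 - 145*(1 + 4*(-145)))/(-209436 + (-308 + 439)) = (493608 - 145*(1 - 580))/(-209436 + 131) = (493608 - 145*(-579))/(-209305) = (493608 + 83955)*(-1/209305) = 577563*(-1/209305) = -577563/209305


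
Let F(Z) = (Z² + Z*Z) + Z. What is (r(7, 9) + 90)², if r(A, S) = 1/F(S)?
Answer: 236882881/29241 ≈ 8101.1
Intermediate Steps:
F(Z) = Z + 2*Z² (F(Z) = (Z² + Z²) + Z = 2*Z² + Z = Z + 2*Z²)
r(A, S) = 1/(S*(1 + 2*S))
(r(7, 9) + 90)² = (1/(9*(1 + 2*9)) + 90)² = (1/(9*(1 + 18)) + 90)² = ((⅑)/19 + 90)² = ((⅑)*(1/19) + 90)² = (1/171 + 90)² = (15391/171)² = 236882881/29241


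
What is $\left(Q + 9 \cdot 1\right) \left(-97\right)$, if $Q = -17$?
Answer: $776$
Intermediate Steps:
$\left(Q + 9 \cdot 1\right) \left(-97\right) = \left(-17 + 9 \cdot 1\right) \left(-97\right) = \left(-17 + 9\right) \left(-97\right) = \left(-8\right) \left(-97\right) = 776$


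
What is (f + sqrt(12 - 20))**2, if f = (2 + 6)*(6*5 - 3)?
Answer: 46648 + 864*I*sqrt(2) ≈ 46648.0 + 1221.9*I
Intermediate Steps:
f = 216 (f = 8*(30 - 3) = 8*27 = 216)
(f + sqrt(12 - 20))**2 = (216 + sqrt(12 - 20))**2 = (216 + sqrt(-8))**2 = (216 + 2*I*sqrt(2))**2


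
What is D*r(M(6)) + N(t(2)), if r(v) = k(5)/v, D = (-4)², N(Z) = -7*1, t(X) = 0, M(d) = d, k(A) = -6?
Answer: -23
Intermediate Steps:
N(Z) = -7
D = 16
r(v) = -6/v
D*r(M(6)) + N(t(2)) = 16*(-6/6) - 7 = 16*(-6*⅙) - 7 = 16*(-1) - 7 = -16 - 7 = -23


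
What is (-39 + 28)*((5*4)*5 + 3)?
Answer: -1133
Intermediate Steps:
(-39 + 28)*((5*4)*5 + 3) = -11*(20*5 + 3) = -11*(100 + 3) = -11*103 = -1133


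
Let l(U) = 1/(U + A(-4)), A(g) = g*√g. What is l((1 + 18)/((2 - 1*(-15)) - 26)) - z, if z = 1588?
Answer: -8805631/5545 + 648*I/5545 ≈ -1588.0 + 0.11686*I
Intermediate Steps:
A(g) = g^(3/2)
l(U) = 1/(U - 8*I) (l(U) = 1/(U + (-4)^(3/2)) = 1/(U - 8*I))
l((1 + 18)/((2 - 1*(-15)) - 26)) - z = 1/((1 + 18)/((2 - 1*(-15)) - 26) - 8*I) - 1*1588 = 1/(19/((2 + 15) - 26) - 8*I) - 1588 = 1/(19/(17 - 26) - 8*I) - 1588 = 1/(19/(-9) - 8*I) - 1588 = 1/(19*(-⅑) - 8*I) - 1588 = 1/(-19/9 - 8*I) - 1588 = 81*(-19/9 + 8*I)/5545 - 1588 = -1588 + 81*(-19/9 + 8*I)/5545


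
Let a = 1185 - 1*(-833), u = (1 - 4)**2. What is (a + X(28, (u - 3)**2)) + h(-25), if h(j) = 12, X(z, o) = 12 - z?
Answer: 2014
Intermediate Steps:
u = 9 (u = (-3)**2 = 9)
a = 2018 (a = 1185 + 833 = 2018)
(a + X(28, (u - 3)**2)) + h(-25) = (2018 + (12 - 1*28)) + 12 = (2018 + (12 - 28)) + 12 = (2018 - 16) + 12 = 2002 + 12 = 2014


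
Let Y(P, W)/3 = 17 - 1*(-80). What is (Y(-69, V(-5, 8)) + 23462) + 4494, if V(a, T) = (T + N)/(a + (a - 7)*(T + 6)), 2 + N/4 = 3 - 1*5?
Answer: 28247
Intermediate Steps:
N = -16 (N = -8 + 4*(3 - 1*5) = -8 + 4*(3 - 5) = -8 + 4*(-2) = -8 - 8 = -16)
V(a, T) = (-16 + T)/(a + (-7 + a)*(6 + T)) (V(a, T) = (T - 16)/(a + (a - 7)*(T + 6)) = (-16 + T)/(a + (-7 + a)*(6 + T)))
Y(P, W) = 291 (Y(P, W) = 3*(17 - 1*(-80)) = 3*(17 + 80) = 3*97 = 291)
(Y(-69, V(-5, 8)) + 23462) + 4494 = (291 + 23462) + 4494 = 23753 + 4494 = 28247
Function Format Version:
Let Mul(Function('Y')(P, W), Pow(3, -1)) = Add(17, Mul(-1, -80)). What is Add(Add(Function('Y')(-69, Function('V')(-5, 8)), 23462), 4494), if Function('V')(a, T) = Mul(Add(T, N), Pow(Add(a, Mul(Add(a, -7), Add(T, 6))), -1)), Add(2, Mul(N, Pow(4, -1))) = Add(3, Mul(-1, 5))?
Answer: 28247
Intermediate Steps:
N = -16 (N = Add(-8, Mul(4, Add(3, Mul(-1, 5)))) = Add(-8, Mul(4, Add(3, -5))) = Add(-8, Mul(4, -2)) = Add(-8, -8) = -16)
Function('V')(a, T) = Mul(Pow(Add(a, Mul(Add(-7, a), Add(6, T))), -1), Add(-16, T)) (Function('V')(a, T) = Mul(Add(T, -16), Pow(Add(a, Mul(Add(a, -7), Add(T, 6))), -1)) = Mul(Add(-16, T), Pow(Add(a, Mul(Add(-7, a), Add(6, T))), -1)) = Mul(Pow(Add(a, Mul(Add(-7, a), Add(6, T))), -1), Add(-16, T)))
Function('Y')(P, W) = 291 (Function('Y')(P, W) = Mul(3, Add(17, Mul(-1, -80))) = Mul(3, Add(17, 80)) = Mul(3, 97) = 291)
Add(Add(Function('Y')(-69, Function('V')(-5, 8)), 23462), 4494) = Add(Add(291, 23462), 4494) = Add(23753, 4494) = 28247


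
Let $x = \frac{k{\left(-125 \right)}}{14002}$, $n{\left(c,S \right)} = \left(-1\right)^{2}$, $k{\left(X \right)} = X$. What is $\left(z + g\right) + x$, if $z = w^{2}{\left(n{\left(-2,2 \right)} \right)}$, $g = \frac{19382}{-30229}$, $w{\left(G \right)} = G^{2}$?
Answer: $\frac{148101069}{423266458} \approx 0.3499$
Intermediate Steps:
$n{\left(c,S \right)} = 1$
$g = - \frac{19382}{30229}$ ($g = 19382 \left(- \frac{1}{30229}\right) = - \frac{19382}{30229} \approx -0.64117$)
$z = 1$ ($z = \left(1^{2}\right)^{2} = 1^{2} = 1$)
$x = - \frac{125}{14002} \approx -0.0089273$
$\left(z + g\right) + x = \left(1 - \frac{19382}{30229}\right) - \frac{125}{14002} = \frac{10847}{30229} - \frac{125}{14002} = \frac{148101069}{423266458}$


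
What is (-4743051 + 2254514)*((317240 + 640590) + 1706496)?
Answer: -6630273831062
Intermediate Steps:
(-4743051 + 2254514)*((317240 + 640590) + 1706496) = -2488537*(957830 + 1706496) = -2488537*2664326 = -6630273831062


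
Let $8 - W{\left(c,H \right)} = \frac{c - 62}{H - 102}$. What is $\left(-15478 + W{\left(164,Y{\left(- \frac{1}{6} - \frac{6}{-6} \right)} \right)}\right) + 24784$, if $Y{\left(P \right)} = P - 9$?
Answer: $\frac{6157166}{661} \approx 9314.9$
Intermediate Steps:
$Y{\left(P \right)} = -9 + P$
$W{\left(c,H \right)} = 8 - \frac{-62 + c}{-102 + H}$ ($W{\left(c,H \right)} = 8 - \frac{c - 62}{H - 102} = 8 - \frac{-62 + c}{-102 + H}$)
$\left(-15478 + W{\left(164,Y{\left(- \frac{1}{6} - \frac{6}{-6} \right)} \right)}\right) + 24784 = \left(-15478 + \frac{-754 - 164 + 8 \left(-9 - \left(\frac{1}{6} - 1\right)\right)}{-102 - \frac{49}{6}}\right) + 24784 = \left(-15478 + \frac{-754 - 164 + 8 \left(-9 - - \frac{5}{6}\right)}{-102 - \frac{49}{6}}\right) + 24784 = \left(-15478 + \frac{-754 - 164 + 8 \left(-9 + \left(- \frac{1}{6} + 1\right)\right)}{-102 + \left(-9 + \left(- \frac{1}{6} + 1\right)\right)}\right) + 24784 = \left(-15478 + \frac{-754 - 164 + 8 \left(-9 + \frac{5}{6}\right)}{-102 + \left(-9 + \frac{5}{6}\right)}\right) + 24784 = \left(-15478 + \frac{-754 - 164 + 8 \left(- \frac{49}{6}\right)}{-102 - \frac{49}{6}}\right) + 24784 = \left(-15478 + \frac{-754 - 164 - \frac{196}{3}}{- \frac{661}{6}}\right) + 24784 = \left(-15478 - - \frac{5900}{661}\right) + 24784 = \left(-15478 + \frac{5900}{661}\right) + 24784 = - \frac{10225058}{661} + 24784 = \frac{6157166}{661}$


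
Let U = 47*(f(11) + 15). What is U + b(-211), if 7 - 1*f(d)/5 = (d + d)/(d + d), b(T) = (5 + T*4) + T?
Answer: 1065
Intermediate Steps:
b(T) = 5 + 5*T (b(T) = (5 + 4*T) + T = 5 + 5*T)
f(d) = 30 (f(d) = 35 - 5*(d + d)/(d + d) = 35 - 5*2*d/(2*d) = 35 - 5*2*d*1/(2*d) = 35 - 5*1 = 35 - 5 = 30)
U = 2115 (U = 47*(30 + 15) = 47*45 = 2115)
U + b(-211) = 2115 + (5 + 5*(-211)) = 2115 + (5 - 1055) = 2115 - 1050 = 1065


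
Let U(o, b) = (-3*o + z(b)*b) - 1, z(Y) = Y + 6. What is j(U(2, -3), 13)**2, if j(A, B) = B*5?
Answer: 4225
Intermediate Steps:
z(Y) = 6 + Y
U(o, b) = -1 - 3*o + b*(6 + b) (U(o, b) = (-3*o + (6 + b)*b) - 1 = (-3*o + b*(6 + b)) - 1 = -1 - 3*o + b*(6 + b))
j(A, B) = 5*B
j(U(2, -3), 13)**2 = (5*13)**2 = 65**2 = 4225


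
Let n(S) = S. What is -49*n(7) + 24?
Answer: -319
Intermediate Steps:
-49*n(7) + 24 = -49*7 + 24 = -343 + 24 = -319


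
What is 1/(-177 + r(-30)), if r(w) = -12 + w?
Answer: -1/219 ≈ -0.0045662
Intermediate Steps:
1/(-177 + r(-30)) = 1/(-177 + (-12 - 30)) = 1/(-177 - 42) = 1/(-219) = -1/219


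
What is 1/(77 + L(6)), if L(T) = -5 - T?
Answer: 1/66 ≈ 0.015152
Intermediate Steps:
1/(77 + L(6)) = 1/(77 + (-5 - 1*6)) = 1/(77 + (-5 - 6)) = 1/(77 - 11) = 1/66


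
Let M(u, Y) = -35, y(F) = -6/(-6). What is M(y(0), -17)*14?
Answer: -490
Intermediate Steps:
y(F) = 1 (y(F) = -6*(-⅙) = 1)
M(y(0), -17)*14 = -35*14 = -490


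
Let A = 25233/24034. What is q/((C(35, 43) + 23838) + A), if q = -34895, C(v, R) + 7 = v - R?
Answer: -167733286/114517443 ≈ -1.4647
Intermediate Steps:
A = 25233/24034 (A = 25233*(1/24034) = 25233/24034 ≈ 1.0499)
C(v, R) = -7 + v - R (C(v, R) = -7 + (v - R) = -7 + v - R)
q/((C(35, 43) + 23838) + A) = -34895/(((-7 + 35 - 1*43) + 23838) + 25233/24034) = -34895/(((-7 + 35 - 43) + 23838) + 25233/24034) = -34895/((-15 + 23838) + 25233/24034) = -34895/(23823 + 25233/24034) = -34895/572587215/24034 = -34895*24034/572587215 = -167733286/114517443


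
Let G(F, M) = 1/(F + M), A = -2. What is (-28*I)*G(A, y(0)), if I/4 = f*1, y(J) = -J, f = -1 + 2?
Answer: 56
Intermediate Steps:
f = 1
I = 4 (I = 4*(1*1) = 4*1 = 4)
(-28*I)*G(A, y(0)) = (-28*4)/(-2 - 1*0) = -112/(-2 + 0) = -112/(-2) = -112*(-1/2) = 56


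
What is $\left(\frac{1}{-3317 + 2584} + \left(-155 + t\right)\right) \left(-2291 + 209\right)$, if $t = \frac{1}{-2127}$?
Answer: $\frac{167713403710}{519697} \approx 3.2271 \cdot 10^{5}$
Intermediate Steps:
$t = - \frac{1}{2127} \approx -0.00047015$
$\left(\frac{1}{-3317 + 2584} + \left(-155 + t\right)\right) \left(-2291 + 209\right) = \left(\frac{1}{-3317 + 2584} - \frac{329686}{2127}\right) \left(-2291 + 209\right) = \left(\frac{1}{-733} - \frac{329686}{2127}\right) \left(-2082\right) = \left(- \frac{1}{733} - \frac{329686}{2127}\right) \left(-2082\right) = \left(- \frac{241661965}{1559091}\right) \left(-2082\right) = \frac{167713403710}{519697}$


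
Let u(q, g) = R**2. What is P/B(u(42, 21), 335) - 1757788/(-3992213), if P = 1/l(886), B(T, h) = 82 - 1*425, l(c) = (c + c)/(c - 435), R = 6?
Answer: 1066576027185/2426451092548 ≈ 0.43956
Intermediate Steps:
u(q, g) = 36 (u(q, g) = 6**2 = 36)
l(c) = 2*c/(-435 + c) (l(c) = (2*c)/(-435 + c) = 2*c/(-435 + c))
B(T, h) = -343 (B(T, h) = 82 - 425 = -343)
P = 451/1772 (P = 1/(2*886/(-435 + 886)) = 1/(2*886/451) = 1/(2*886*(1/451)) = 1/(1772/451) = 451/1772 ≈ 0.25451)
P/B(u(42, 21), 335) - 1757788/(-3992213) = (451/1772)/(-343) - 1757788/(-3992213) = (451/1772)*(-1/343) - 1757788*(-1/3992213) = -451/607796 + 1757788/3992213 = 1066576027185/2426451092548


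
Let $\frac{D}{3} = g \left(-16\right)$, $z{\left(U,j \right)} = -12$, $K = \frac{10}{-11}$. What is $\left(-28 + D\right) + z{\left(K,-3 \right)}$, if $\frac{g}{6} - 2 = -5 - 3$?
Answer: $1688$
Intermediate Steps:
$K = - \frac{10}{11}$ ($K = 10 \left(- \frac{1}{11}\right) = - \frac{10}{11} \approx -0.90909$)
$g = -36$ ($g = 12 + 6 \left(-5 - 3\right) = 12 + 6 \left(-8\right) = 12 - 48 = -36$)
$D = 1728$ ($D = 3 \left(\left(-36\right) \left(-16\right)\right) = 3 \cdot 576 = 1728$)
$\left(-28 + D\right) + z{\left(K,-3 \right)} = \left(-28 + 1728\right) - 12 = 1700 - 12 = 1688$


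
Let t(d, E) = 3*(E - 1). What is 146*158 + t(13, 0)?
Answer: 23065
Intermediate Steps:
t(d, E) = -3 + 3*E (t(d, E) = 3*(-1 + E) = -3 + 3*E)
146*158 + t(13, 0) = 146*158 + (-3 + 3*0) = 23068 + (-3 + 0) = 23068 - 3 = 23065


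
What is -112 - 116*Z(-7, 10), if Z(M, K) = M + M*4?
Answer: 3948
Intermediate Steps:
Z(M, K) = 5*M (Z(M, K) = M + 4*M = 5*M)
-112 - 116*Z(-7, 10) = -112 - 580*(-7) = -112 - 116*(-35) = -112 + 4060 = 3948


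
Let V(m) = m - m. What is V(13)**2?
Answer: 0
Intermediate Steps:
V(m) = 0
V(13)**2 = 0**2 = 0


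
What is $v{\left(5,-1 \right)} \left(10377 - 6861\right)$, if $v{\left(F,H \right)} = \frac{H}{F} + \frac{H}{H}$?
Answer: $\frac{14064}{5} \approx 2812.8$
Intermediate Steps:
$v{\left(F,H \right)} = 1 + \frac{H}{F}$ ($v{\left(F,H \right)} = \frac{H}{F} + 1 = 1 + \frac{H}{F}$)
$v{\left(5,-1 \right)} \left(10377 - 6861\right) = \frac{5 - 1}{5} \left(10377 - 6861\right) = \frac{1}{5} \cdot 4 \cdot 3516 = \frac{4}{5} \cdot 3516 = \frac{14064}{5}$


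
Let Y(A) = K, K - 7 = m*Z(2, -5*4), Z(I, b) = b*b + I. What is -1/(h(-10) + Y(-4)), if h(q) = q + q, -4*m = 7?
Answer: 2/1433 ≈ 0.0013957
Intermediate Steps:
Z(I, b) = I + b² (Z(I, b) = b² + I = I + b²)
m = -7/4 (m = -¼*7 = -7/4 ≈ -1.7500)
h(q) = 2*q
K = -1393/2 (K = 7 - 7*(2 + (-5*4)²)/4 = 7 - 7*(2 + (-20)²)/4 = 7 - 7*(2 + 400)/4 = 7 - 7/4*402 = 7 - 1407/2 = -1393/2 ≈ -696.50)
Y(A) = -1393/2
-1/(h(-10) + Y(-4)) = -1/(2*(-10) - 1393/2) = -1/(-20 - 1393/2) = -1/(-1433/2) = -1*(-2/1433) = 2/1433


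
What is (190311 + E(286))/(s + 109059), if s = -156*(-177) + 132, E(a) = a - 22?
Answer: 63525/45601 ≈ 1.3931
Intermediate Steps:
E(a) = -22 + a
s = 27744 (s = 27612 + 132 = 27744)
(190311 + E(286))/(s + 109059) = (190311 + (-22 + 286))/(27744 + 109059) = (190311 + 264)/136803 = 190575*(1/136803) = 63525/45601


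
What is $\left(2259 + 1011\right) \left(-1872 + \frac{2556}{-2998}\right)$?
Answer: $- \frac{9180217620}{1499} \approx -6.1242 \cdot 10^{6}$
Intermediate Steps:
$\left(2259 + 1011\right) \left(-1872 + \frac{2556}{-2998}\right) = 3270 \left(-1872 + 2556 \left(- \frac{1}{2998}\right)\right) = 3270 \left(-1872 - \frac{1278}{1499}\right) = 3270 \left(- \frac{2807406}{1499}\right) = - \frac{9180217620}{1499}$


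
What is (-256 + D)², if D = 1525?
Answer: 1610361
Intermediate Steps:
(-256 + D)² = (-256 + 1525)² = 1269² = 1610361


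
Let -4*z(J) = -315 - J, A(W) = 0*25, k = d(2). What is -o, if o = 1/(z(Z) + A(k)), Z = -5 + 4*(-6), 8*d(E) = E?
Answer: -2/143 ≈ -0.013986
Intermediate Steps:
d(E) = E/8
Z = -29 (Z = -5 - 24 = -29)
k = ¼ (k = (⅛)*2 = ¼ ≈ 0.25000)
A(W) = 0
z(J) = 315/4 + J/4 (z(J) = -(-315 - J)/4 = 315/4 + J/4)
o = 2/143 (o = 1/((315/4 + (¼)*(-29)) + 0) = 1/((315/4 - 29/4) + 0) = 1/(143/2 + 0) = 1/(143/2) = 2/143 ≈ 0.013986)
-o = -1*2/143 = -2/143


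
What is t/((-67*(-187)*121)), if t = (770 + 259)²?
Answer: 1058841/1516009 ≈ 0.69844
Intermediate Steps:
t = 1058841 (t = 1029² = 1058841)
t/((-67*(-187)*121)) = 1058841/((-67*(-187)*121)) = 1058841/((-(-12529)*121)) = 1058841/((-1*(-1516009))) = 1058841/1516009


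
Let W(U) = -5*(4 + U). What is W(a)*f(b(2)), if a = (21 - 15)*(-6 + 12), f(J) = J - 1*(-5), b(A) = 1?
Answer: -1200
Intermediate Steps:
f(J) = 5 + J (f(J) = J + 5 = 5 + J)
a = 36 (a = 6*6 = 36)
W(U) = -20 - 5*U
W(a)*f(b(2)) = (-20 - 5*36)*(5 + 1) = (-20 - 180)*6 = -200*6 = -1200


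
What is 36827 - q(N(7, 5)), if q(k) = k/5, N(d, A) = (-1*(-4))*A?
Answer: 36823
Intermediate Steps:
N(d, A) = 4*A
q(k) = k/5 (q(k) = k*(⅕) = k/5)
36827 - q(N(7, 5)) = 36827 - 4*5/5 = 36827 - 20/5 = 36827 - 1*4 = 36827 - 4 = 36823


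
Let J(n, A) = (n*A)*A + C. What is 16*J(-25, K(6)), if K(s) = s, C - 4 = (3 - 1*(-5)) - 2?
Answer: -14240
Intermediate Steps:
C = 10 (C = 4 + ((3 - 1*(-5)) - 2) = 4 + ((3 + 5) - 2) = 4 + (8 - 2) = 4 + 6 = 10)
J(n, A) = 10 + n*A² (J(n, A) = (n*A)*A + 10 = (A*n)*A + 10 = n*A² + 10 = 10 + n*A²)
16*J(-25, K(6)) = 16*(10 - 25*6²) = 16*(10 - 25*36) = 16*(10 - 900) = 16*(-890) = -14240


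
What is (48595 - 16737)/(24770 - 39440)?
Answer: -15929/7335 ≈ -2.1716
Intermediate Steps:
(48595 - 16737)/(24770 - 39440) = 31858/(-14670) = 31858*(-1/14670) = -15929/7335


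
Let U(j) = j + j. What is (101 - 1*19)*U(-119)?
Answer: -19516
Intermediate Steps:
U(j) = 2*j
(101 - 1*19)*U(-119) = (101 - 1*19)*(2*(-119)) = (101 - 19)*(-238) = 82*(-238) = -19516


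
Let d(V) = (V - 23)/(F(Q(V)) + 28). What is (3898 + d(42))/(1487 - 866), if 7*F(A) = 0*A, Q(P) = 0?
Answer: 109163/17388 ≈ 6.2781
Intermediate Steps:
F(A) = 0 (F(A) = (0*A)/7 = (1/7)*0 = 0)
d(V) = -23/28 + V/28 (d(V) = (V - 23)/(0 + 28) = (-23 + V)/28 = (-23 + V)*(1/28) = -23/28 + V/28)
(3898 + d(42))/(1487 - 866) = (3898 + (-23/28 + (1/28)*42))/(1487 - 866) = (3898 + (-23/28 + 3/2))/621 = (3898 + 19/28)*(1/621) = (109163/28)*(1/621) = 109163/17388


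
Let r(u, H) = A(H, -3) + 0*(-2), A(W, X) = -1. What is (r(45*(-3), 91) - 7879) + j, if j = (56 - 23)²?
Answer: -6791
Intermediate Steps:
r(u, H) = -1 (r(u, H) = -1 + 0*(-2) = -1 + 0 = -1)
j = 1089 (j = 33² = 1089)
(r(45*(-3), 91) - 7879) + j = (-1 - 7879) + 1089 = -7880 + 1089 = -6791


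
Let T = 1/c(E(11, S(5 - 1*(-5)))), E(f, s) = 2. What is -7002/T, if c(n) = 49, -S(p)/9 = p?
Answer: -343098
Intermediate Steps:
S(p) = -9*p
T = 1/49 ≈ 0.020408
-7002/T = -7002/1/49 = -7002*49 = -343098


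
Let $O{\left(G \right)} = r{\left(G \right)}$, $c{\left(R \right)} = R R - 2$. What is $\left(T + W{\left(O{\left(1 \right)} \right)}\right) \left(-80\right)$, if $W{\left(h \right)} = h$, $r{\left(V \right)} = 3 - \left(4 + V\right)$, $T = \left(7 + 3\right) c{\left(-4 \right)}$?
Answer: $-11040$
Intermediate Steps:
$c{\left(R \right)} = -2 + R^{2}$ ($c{\left(R \right)} = R^{2} - 2 = -2 + R^{2}$)
$T = 140$ ($T = \left(7 + 3\right) \left(-2 + \left(-4\right)^{2}\right) = 10 \left(-2 + 16\right) = 10 \cdot 14 = 140$)
$r{\left(V \right)} = -1 - V$ ($r{\left(V \right)} = 3 - \left(4 + V\right) = -1 - V$)
$O{\left(G \right)} = -1 - G$
$\left(T + W{\left(O{\left(1 \right)} \right)}\right) \left(-80\right) = \left(140 - 2\right) \left(-80\right) = 138 \left(-80\right) = -11040$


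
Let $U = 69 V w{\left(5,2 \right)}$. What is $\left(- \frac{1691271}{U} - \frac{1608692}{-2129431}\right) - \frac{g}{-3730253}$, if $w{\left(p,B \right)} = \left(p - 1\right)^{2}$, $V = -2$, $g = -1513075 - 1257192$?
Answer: $\frac{4478175087706888815}{5846280852767648} \approx 765.99$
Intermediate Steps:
$g = -2770267$ ($g = -1513075 - 1257192 = -2770267$)
$w{\left(p,B \right)} = \left(-1 + p\right)^{2}$
$U = -2208$ ($U = 69 \left(-2\right) \left(-1 + 5\right)^{2} = - 138 \cdot 4^{2} = \left(-138\right) 16 = -2208$)
$\left(- \frac{1691271}{U} - \frac{1608692}{-2129431}\right) - \frac{g}{-3730253} = \left(- \frac{1691271}{-2208} - \frac{1608692}{-2129431}\right) - - \frac{2770267}{-3730253} = \left(\left(-1691271\right) \left(- \frac{1}{2208}\right) - - \frac{1608692}{2129431}\right) - \left(-2770267\right) \left(- \frac{1}{3730253}\right) = \left(\frac{563757}{736} + \frac{1608692}{2129431}\right) - \frac{2770267}{3730253} = \frac{1201665629579}{1567261216} - \frac{2770267}{3730253} = \frac{4478175087706888815}{5846280852767648}$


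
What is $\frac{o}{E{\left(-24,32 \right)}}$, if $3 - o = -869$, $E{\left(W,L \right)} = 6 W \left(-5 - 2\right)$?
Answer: $\frac{109}{126} \approx 0.86508$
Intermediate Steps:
$E{\left(W,L \right)} = - 42 W$ ($E{\left(W,L \right)} = 6 W \left(-7\right) = - 42 W$)
$o = 872$ ($o = 3 - -869 = 3 + 869 = 872$)
$\frac{o}{E{\left(-24,32 \right)}} = \frac{872}{\left(-42\right) \left(-24\right)} = \frac{872}{1008} = 872 \cdot \frac{1}{1008} = \frac{109}{126}$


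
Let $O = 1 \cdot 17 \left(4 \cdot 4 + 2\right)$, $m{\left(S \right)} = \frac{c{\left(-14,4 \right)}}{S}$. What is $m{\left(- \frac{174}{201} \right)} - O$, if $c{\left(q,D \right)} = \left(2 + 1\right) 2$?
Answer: $- \frac{9075}{29} \approx -312.93$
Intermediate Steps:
$c{\left(q,D \right)} = 6$ ($c{\left(q,D \right)} = 3 \cdot 2 = 6$)
$m{\left(S \right)} = \frac{6}{S}$
$O = 306$ ($O = 17 \left(16 + 2\right) = 17 \cdot 18 = 306$)
$m{\left(- \frac{174}{201} \right)} - O = \frac{6}{\left(-174\right) \frac{1}{201}} - 306 = \frac{6}{- \frac{58}{67}} - 306 = 6 \left(- \frac{67}{58}\right) - 306 = - \frac{201}{29} - 306 = - \frac{9075}{29}$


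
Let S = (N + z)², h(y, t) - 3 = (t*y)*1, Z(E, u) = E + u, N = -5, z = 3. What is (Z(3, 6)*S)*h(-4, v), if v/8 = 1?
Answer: -1044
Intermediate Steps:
v = 8 (v = 8*1 = 8)
h(y, t) = 3 + t*y (h(y, t) = 3 + (t*y)*1 = 3 + t*y)
S = 4 (S = (-5 + 3)² = (-2)² = 4)
(Z(3, 6)*S)*h(-4, v) = ((3 + 6)*4)*(3 + 8*(-4)) = (9*4)*(3 - 32) = 36*(-29) = -1044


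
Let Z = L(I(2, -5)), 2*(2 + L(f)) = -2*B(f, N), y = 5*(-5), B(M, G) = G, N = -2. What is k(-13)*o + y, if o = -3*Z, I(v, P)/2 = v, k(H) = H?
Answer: -25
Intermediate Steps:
y = -25
I(v, P) = 2*v
L(f) = 0 (L(f) = -2 + (-2*(-2))/2 = -2 + (1/2)*4 = -2 + 2 = 0)
Z = 0
o = 0 (o = -3*0 = 0)
k(-13)*o + y = -13*0 - 25 = 0 - 25 = -25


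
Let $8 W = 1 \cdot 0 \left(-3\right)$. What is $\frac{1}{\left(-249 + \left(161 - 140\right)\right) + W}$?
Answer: $- \frac{1}{228} \approx -0.004386$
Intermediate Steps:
$W = 0$ ($W = \frac{1 \cdot 0 \left(-3\right)}{8} = \frac{0 \left(-3\right)}{8} = \frac{1}{8} \cdot 0 = 0$)
$\frac{1}{\left(-249 + \left(161 - 140\right)\right) + W} = \frac{1}{\left(-249 + \left(161 - 140\right)\right) + 0} = \frac{1}{\left(-249 + 21\right) + 0} = \frac{1}{-228 + 0} = \frac{1}{-228} = - \frac{1}{228}$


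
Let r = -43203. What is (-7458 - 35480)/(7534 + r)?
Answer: 42938/35669 ≈ 1.2038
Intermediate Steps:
(-7458 - 35480)/(7534 + r) = (-7458 - 35480)/(7534 - 43203) = -42938/(-35669) = -42938*(-1/35669) = 42938/35669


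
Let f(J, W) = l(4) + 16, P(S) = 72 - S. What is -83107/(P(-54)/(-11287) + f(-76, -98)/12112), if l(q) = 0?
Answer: 710087732713/84095 ≈ 8.4439e+6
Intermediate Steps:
f(J, W) = 16 (f(J, W) = 0 + 16 = 16)
-83107/(P(-54)/(-11287) + f(-76, -98)/12112) = -83107/((72 - 1*(-54))/(-11287) + 16/12112) = -83107/((72 + 54)*(-1/11287) + 16*(1/12112)) = -83107/(126*(-1/11287) + 1/757) = -83107/(-126/11287 + 1/757) = -83107/(-84095/8544259) = -83107*(-8544259/84095) = 710087732713/84095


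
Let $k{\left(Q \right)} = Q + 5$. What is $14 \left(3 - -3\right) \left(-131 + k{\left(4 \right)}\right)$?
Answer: $-10248$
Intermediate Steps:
$k{\left(Q \right)} = 5 + Q$
$14 \left(3 - -3\right) \left(-131 + k{\left(4 \right)}\right) = 14 \left(3 - -3\right) \left(-131 + \left(5 + 4\right)\right) = 14 \left(3 + 3\right) \left(-131 + 9\right) = 14 \cdot 6 \left(-122\right) = 84 \left(-122\right) = -10248$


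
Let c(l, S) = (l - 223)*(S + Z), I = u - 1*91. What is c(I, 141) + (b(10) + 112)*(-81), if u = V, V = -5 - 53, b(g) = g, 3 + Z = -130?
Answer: -12858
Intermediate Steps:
Z = -133 (Z = -3 - 130 = -133)
V = -58
u = -58
I = -149 (I = -58 - 1*91 = -58 - 91 = -149)
c(l, S) = (-223 + l)*(-133 + S) (c(l, S) = (l - 223)*(S - 133) = (-223 + l)*(-133 + S))
c(I, 141) + (b(10) + 112)*(-81) = (29659 - 223*141 - 133*(-149) + 141*(-149)) + (10 + 112)*(-81) = (29659 - 31443 + 19817 - 21009) + 122*(-81) = -2976 - 9882 = -12858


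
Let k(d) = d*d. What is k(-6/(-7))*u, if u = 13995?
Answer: 503820/49 ≈ 10282.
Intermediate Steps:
k(d) = d**2
k(-6/(-7))*u = (-6/(-7))**2*13995 = (-6*(-1/7))**2*13995 = (6/7)**2*13995 = (36/49)*13995 = 503820/49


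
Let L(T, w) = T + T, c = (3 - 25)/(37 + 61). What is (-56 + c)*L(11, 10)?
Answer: -60610/49 ≈ -1236.9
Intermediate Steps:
c = -11/49 (c = -22/98 = -22*1/98 = -11/49 ≈ -0.22449)
L(T, w) = 2*T
(-56 + c)*L(11, 10) = (-56 - 11/49)*(2*11) = -2755/49*22 = -60610/49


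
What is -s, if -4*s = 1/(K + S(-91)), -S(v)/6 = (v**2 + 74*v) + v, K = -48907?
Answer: -1/230572 ≈ -4.3370e-6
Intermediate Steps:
S(v) = -450*v - 6*v**2 (S(v) = -6*((v**2 + 74*v) + v) = -6*(v**2 + 75*v) = -450*v - 6*v**2)
s = 1/230572 (s = -1/(4*(-48907 - 6*(-91)*(75 - 91))) = -1/(4*(-48907 - 6*(-91)*(-16))) = -1/(4*(-48907 - 8736)) = -1/4/(-57643) = -1/4*(-1/57643) = 1/230572 ≈ 4.3370e-6)
-s = -1*1/230572 = -1/230572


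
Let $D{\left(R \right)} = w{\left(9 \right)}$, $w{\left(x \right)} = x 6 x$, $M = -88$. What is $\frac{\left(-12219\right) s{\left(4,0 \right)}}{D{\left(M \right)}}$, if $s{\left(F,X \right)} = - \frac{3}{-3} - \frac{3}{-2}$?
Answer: $- \frac{20365}{324} \approx -62.855$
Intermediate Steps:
$s{\left(F,X \right)} = \frac{5}{2}$ ($s{\left(F,X \right)} = \left(-3\right) \left(- \frac{1}{3}\right) - - \frac{3}{2} = 1 + \frac{3}{2} = \frac{5}{2}$)
$w{\left(x \right)} = 6 x^{2}$ ($w{\left(x \right)} = 6 x x = 6 x^{2}$)
$D{\left(R \right)} = 486$ ($D{\left(R \right)} = 6 \cdot 9^{2} = 6 \cdot 81 = 486$)
$\frac{\left(-12219\right) s{\left(4,0 \right)}}{D{\left(M \right)}} = \frac{\left(-12219\right) \frac{5}{2}}{486} = \left(- \frac{61095}{2}\right) \frac{1}{486} = - \frac{20365}{324}$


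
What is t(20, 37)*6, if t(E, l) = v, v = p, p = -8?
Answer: -48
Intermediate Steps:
v = -8
t(E, l) = -8
t(20, 37)*6 = -8*6 = -48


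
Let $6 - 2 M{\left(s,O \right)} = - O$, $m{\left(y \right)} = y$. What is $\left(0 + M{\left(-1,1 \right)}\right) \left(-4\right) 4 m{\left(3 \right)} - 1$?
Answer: $-169$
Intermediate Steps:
$M{\left(s,O \right)} = 3 + \frac{O}{2}$ ($M{\left(s,O \right)} = 3 - \frac{\left(-1\right) O}{2} = 3 + \frac{O}{2}$)
$\left(0 + M{\left(-1,1 \right)}\right) \left(-4\right) 4 m{\left(3 \right)} - 1 = \left(0 + \left(3 + \frac{1}{2} \cdot 1\right)\right) \left(-4\right) 4 \cdot 3 - 1 = \left(0 + \left(3 + \frac{1}{2}\right)\right) \left(-4\right) 4 \cdot 3 - 1 = \left(0 + \frac{7}{2}\right) \left(-4\right) 4 \cdot 3 - 1 = \frac{7}{2} \left(-4\right) 4 \cdot 3 - 1 = \left(-14\right) 4 \cdot 3 - 1 = \left(-56\right) 3 - 1 = -168 - 1 = -169$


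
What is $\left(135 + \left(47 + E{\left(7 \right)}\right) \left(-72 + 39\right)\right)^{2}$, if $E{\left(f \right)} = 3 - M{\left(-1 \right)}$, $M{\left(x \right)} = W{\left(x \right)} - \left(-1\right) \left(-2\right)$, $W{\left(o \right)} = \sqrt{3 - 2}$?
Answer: $2396304$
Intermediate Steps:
$W{\left(o \right)} = 1$ ($W{\left(o \right)} = \sqrt{1} = 1$)
$M{\left(x \right)} = -1$ ($M{\left(x \right)} = 1 - \left(-1\right) \left(-2\right) = 1 - 2 = -1$)
$E{\left(f \right)} = 4$ ($E{\left(f \right)} = 3 - -1 = 3 + 1 = 4$)
$\left(135 + \left(47 + E{\left(7 \right)}\right) \left(-72 + 39\right)\right)^{2} = \left(135 + \left(47 + 4\right) \left(-72 + 39\right)\right)^{2} = \left(135 + 51 \left(-33\right)\right)^{2} = \left(135 - 1683\right)^{2} = \left(-1548\right)^{2} = 2396304$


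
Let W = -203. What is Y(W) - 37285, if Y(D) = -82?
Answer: -37367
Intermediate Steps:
Y(W) - 37285 = -82 - 37285 = -37367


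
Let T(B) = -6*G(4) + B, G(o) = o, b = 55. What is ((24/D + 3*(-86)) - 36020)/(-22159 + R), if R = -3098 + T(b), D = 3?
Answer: 18135/12613 ≈ 1.4378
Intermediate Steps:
T(B) = -24 + B (T(B) = -6*4 + B = -24 + B)
R = -3067 (R = -3098 + (-24 + 55) = -3098 + 31 = -3067)
((24/D + 3*(-86)) - 36020)/(-22159 + R) = ((24/3 + 3*(-86)) - 36020)/(-22159 - 3067) = ((24*(⅓) - 258) - 36020)/(-25226) = ((8 - 258) - 36020)*(-1/25226) = (-250 - 36020)*(-1/25226) = -36270*(-1/25226) = 18135/12613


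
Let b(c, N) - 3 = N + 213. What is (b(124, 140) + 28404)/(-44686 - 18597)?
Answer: -28760/63283 ≈ -0.45447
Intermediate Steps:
b(c, N) = 216 + N (b(c, N) = 3 + (N + 213) = 3 + (213 + N) = 216 + N)
(b(124, 140) + 28404)/(-44686 - 18597) = ((216 + 140) + 28404)/(-44686 - 18597) = (356 + 28404)/(-63283) = 28760*(-1/63283) = -28760/63283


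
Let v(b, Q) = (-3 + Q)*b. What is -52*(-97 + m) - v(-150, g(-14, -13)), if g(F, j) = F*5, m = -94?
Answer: -1018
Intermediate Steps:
g(F, j) = 5*F
v(b, Q) = b*(-3 + Q)
-52*(-97 + m) - v(-150, g(-14, -13)) = -52*(-97 - 94) - (-150)*(-3 + 5*(-14)) = -52*(-191) - (-150)*(-3 - 70) = 9932 - (-150)*(-73) = 9932 - 1*10950 = 9932 - 10950 = -1018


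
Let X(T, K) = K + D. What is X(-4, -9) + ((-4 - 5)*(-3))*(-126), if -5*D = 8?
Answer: -17063/5 ≈ -3412.6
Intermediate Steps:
D = -8/5 (D = -1/5*8 = -8/5 ≈ -1.6000)
X(T, K) = -8/5 + K (X(T, K) = K - 8/5 = -8/5 + K)
X(-4, -9) + ((-4 - 5)*(-3))*(-126) = (-8/5 - 9) + ((-4 - 5)*(-3))*(-126) = -53/5 - 9*(-3)*(-126) = -53/5 + 27*(-126) = -53/5 - 3402 = -17063/5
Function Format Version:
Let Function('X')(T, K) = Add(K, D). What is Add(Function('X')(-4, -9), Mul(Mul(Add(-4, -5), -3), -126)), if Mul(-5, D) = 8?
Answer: Rational(-17063, 5) ≈ -3412.6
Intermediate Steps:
D = Rational(-8, 5) (D = Mul(Rational(-1, 5), 8) = Rational(-8, 5) ≈ -1.6000)
Function('X')(T, K) = Add(Rational(-8, 5), K) (Function('X')(T, K) = Add(K, Rational(-8, 5)) = Add(Rational(-8, 5), K))
Add(Function('X')(-4, -9), Mul(Mul(Add(-4, -5), -3), -126)) = Add(Add(Rational(-8, 5), -9), Mul(Mul(Add(-4, -5), -3), -126)) = Add(Rational(-53, 5), Mul(Mul(-9, -3), -126)) = Add(Rational(-53, 5), Mul(27, -126)) = Add(Rational(-53, 5), -3402) = Rational(-17063, 5)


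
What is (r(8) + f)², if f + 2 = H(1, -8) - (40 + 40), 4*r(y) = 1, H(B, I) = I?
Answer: 128881/16 ≈ 8055.1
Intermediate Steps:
r(y) = ¼ (r(y) = (¼)*1 = ¼)
f = -90 (f = -2 + (-8 - (40 + 40)) = -2 + (-8 - 1*80) = -2 + (-8 - 80) = -2 - 88 = -90)
(r(8) + f)² = (¼ - 90)² = (-359/4)² = 128881/16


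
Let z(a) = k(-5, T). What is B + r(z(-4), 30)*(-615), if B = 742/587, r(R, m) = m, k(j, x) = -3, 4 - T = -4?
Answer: -10829408/587 ≈ -18449.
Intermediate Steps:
T = 8 (T = 4 - 1*(-4) = 4 + 4 = 8)
z(a) = -3
B = 742/587 (B = 742*(1/587) = 742/587 ≈ 1.2641)
B + r(z(-4), 30)*(-615) = 742/587 + 30*(-615) = 742/587 - 18450 = -10829408/587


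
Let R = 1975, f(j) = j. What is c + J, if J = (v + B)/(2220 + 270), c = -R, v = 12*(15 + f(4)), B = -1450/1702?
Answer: -4184811947/2118990 ≈ -1974.9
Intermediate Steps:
B = -725/851 (B = -1450*1/1702 = -725/851 ≈ -0.85194)
v = 228 (v = 12*(15 + 4) = 12*19 = 228)
c = -1975 (c = -1*1975 = -1975)
J = 193303/2118990 (J = (228 - 725/851)/(2220 + 270) = (193303/851)/2490 = (193303/851)*(1/2490) = 193303/2118990 ≈ 0.091224)
c + J = -1975 + 193303/2118990 = -4184811947/2118990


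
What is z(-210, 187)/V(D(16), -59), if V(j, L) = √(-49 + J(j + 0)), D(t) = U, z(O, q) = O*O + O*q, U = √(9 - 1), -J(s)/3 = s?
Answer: -4830*I/√(49 + 6*√2) ≈ -637.04*I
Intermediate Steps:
J(s) = -3*s
U = 2*√2 (U = √8 = 2*√2 ≈ 2.8284)
z(O, q) = O² + O*q
D(t) = 2*√2
V(j, L) = √(-49 - 3*j) (V(j, L) = √(-49 - 3*(j + 0)) = √(-49 - 3*j))
z(-210, 187)/V(D(16), -59) = (-210*(-210 + 187))/(√(-49 - 6*√2)) = (-210*(-23))/(√(-49 - 6*√2)) = 4830/√(-49 - 6*√2)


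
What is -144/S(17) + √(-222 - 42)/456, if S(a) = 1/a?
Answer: -2448 + I*√66/228 ≈ -2448.0 + 0.035632*I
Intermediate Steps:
-144/S(17) + √(-222 - 42)/456 = -144/(1/17) + √(-222 - 42)/456 = -144/1/17 + √(-264)*(1/456) = -144*17 + (2*I*√66)*(1/456) = -2448 + I*√66/228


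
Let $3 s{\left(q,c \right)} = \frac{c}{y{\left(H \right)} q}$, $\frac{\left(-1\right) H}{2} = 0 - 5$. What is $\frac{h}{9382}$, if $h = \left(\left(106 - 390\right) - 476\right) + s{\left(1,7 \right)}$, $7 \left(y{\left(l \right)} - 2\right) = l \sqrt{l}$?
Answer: $- \frac{916903}{11314692} + \frac{245 \sqrt{10}}{11314692} \approx -0.080968$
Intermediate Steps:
$H = 10$ ($H = - 2 \left(0 - 5\right) = \left(-2\right) \left(-5\right) = 10$)
$y{\left(l \right)} = 2 + \frac{l^{\frac{3}{2}}}{7}$ ($y{\left(l \right)} = 2 + \frac{l \sqrt{l}}{7} = 2 + \frac{l^{\frac{3}{2}}}{7}$)
$s{\left(q,c \right)} = \frac{c}{3 q \left(2 + \frac{10 \sqrt{10}}{7}\right)}$ ($s{\left(q,c \right)} = \frac{c \frac{1}{\left(2 + \frac{10^{\frac{3}{2}}}{7}\right) q}}{3} = \frac{c \frac{1}{\left(2 + \frac{10 \sqrt{10}}{7}\right) q}}{3} = \frac{c \frac{1}{q \left(2 + \frac{10 \sqrt{10}}{7}\right)}}{3} = \frac{c \frac{1}{q} \frac{1}{2 + \frac{10 \sqrt{10}}{7}}}{3} = \frac{c}{3 q \left(2 + \frac{10 \sqrt{10}}{7}\right)}$)
$h = -760 + \frac{49}{6 \left(7 + 5 \sqrt{10}\right)}$ ($h = \left(\left(106 - 390\right) - 476\right) + \frac{7}{6} \cdot 7 \cdot 1^{-1} \frac{1}{7 + 5 \sqrt{10}} = \left(-284 - 476\right) + \frac{7}{6} \cdot 7 \cdot 1 \frac{1}{7 + 5 \sqrt{10}} = -760 + \frac{49}{6 \left(7 + 5 \sqrt{10}\right)} \approx -759.64$)
$\frac{h}{9382} = \frac{- \frac{916903}{1206} + \frac{245 \sqrt{10}}{1206}}{9382} = \left(- \frac{916903}{1206} + \frac{245 \sqrt{10}}{1206}\right) \frac{1}{9382} = - \frac{916903}{11314692} + \frac{245 \sqrt{10}}{11314692}$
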